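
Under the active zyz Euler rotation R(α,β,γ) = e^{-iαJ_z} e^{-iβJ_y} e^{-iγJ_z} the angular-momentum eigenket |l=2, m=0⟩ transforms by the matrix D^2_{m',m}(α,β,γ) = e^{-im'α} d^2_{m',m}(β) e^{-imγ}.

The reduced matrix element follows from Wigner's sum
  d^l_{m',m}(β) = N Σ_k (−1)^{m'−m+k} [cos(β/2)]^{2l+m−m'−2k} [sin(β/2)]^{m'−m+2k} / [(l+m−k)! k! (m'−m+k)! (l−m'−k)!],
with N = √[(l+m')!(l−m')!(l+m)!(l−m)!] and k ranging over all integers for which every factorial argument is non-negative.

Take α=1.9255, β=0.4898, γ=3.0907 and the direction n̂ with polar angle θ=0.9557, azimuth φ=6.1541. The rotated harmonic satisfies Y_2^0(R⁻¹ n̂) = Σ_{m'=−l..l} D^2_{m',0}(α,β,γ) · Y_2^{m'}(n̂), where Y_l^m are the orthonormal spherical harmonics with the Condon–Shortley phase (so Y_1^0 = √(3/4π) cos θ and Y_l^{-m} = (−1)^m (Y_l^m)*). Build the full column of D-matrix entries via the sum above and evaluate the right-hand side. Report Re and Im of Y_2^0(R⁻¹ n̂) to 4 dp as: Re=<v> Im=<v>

Need the full column D^2_{m',0} for m'=−2..2 at α=1.9255, β=0.4898, γ=3.0907.
cos(β/2)=0.970162, sin(β/2)=0.242459
d^2_{-2,0}: single k=2 term ⇒ +0.135532;  D = -0.102835-0.088283i
d^2_{-1,0}: k∈[1..2] ⇒ +0.542309 -0.033872 = +0.508437;  D = -0.176587+0.476787i
d^2_{0,0}: k∈[0..2] ⇒ +0.885883 -0.221323 +0.003456 = +0.668016;  D = +0.668016+0.000000i
d^2_{1,0}: k∈[0..1] ⇒ -0.542309 +0.033872 = -0.508437;  D = +0.176587+0.476787i
d^2_{2,0}: single k=0 term ⇒ +0.135532;  D = -0.102835+0.088283i
Y_2^{m'}(θ=0.9557,φ=6.1541) and Σ D·Y over m':
  (-0.1028-0.0883i)·(+0.2491+0.0658i)  (-0.1766+0.4768i)·(+0.3611+0.0469i)  (+0.6680+0.0000i)·(-0.0003+0.0000i)  (+0.1766+0.4768i)·(-0.3611+0.0469i)  (-0.1028+0.0883i)·(+0.2491-0.0658i)
Y_2^0(R⁻¹ n̂) = -0.212055-0.000000i

Re=-0.2121 Im=0.0000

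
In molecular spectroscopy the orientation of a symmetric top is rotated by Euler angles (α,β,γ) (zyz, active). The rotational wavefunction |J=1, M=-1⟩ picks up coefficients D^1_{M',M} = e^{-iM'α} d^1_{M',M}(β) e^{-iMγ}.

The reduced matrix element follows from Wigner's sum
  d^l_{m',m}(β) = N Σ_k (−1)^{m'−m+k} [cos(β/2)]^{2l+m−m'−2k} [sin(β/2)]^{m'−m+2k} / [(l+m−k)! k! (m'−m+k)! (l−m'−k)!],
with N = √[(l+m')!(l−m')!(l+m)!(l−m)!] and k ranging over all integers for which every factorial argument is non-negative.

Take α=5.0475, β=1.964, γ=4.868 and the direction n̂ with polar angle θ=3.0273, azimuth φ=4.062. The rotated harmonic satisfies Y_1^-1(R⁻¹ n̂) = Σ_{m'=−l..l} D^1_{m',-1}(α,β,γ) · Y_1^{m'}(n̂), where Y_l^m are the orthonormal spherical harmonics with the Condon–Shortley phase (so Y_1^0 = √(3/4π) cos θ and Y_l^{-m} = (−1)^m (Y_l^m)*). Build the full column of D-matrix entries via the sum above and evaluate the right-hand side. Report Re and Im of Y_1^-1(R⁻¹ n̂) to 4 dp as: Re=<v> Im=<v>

Re=0.0803 Im=-0.2999

Need the full column D^1_{m',-1} for m'=−1..1 at α=5.0475, β=1.964, γ=4.868.
cos(β/2)=0.555360, sin(β/2)=0.831610
d^1_{-1,-1}: single k=0 term ⇒ +0.308425;  D = -0.272029-0.145349i
d^1_{0,-1}: single k=0 term ⇒ -0.653145;  D = -0.101227+0.645253i
d^1_{1,-1}: single k=0 term ⇒ +0.691575;  D = +0.680463-0.123472i
Y_1^{m'}(θ=3.0273,φ=4.062) and Σ D·Y over m':
  (-0.2720-0.1453i)·(-0.0239+0.0314i)  (-0.1012+0.6453i)·(-0.4854+0.0000i)  (+0.6805-0.1235i)·(+0.0239+0.0314i)
Y_1^-1(R⁻¹ n̂) = +0.080291-0.299886i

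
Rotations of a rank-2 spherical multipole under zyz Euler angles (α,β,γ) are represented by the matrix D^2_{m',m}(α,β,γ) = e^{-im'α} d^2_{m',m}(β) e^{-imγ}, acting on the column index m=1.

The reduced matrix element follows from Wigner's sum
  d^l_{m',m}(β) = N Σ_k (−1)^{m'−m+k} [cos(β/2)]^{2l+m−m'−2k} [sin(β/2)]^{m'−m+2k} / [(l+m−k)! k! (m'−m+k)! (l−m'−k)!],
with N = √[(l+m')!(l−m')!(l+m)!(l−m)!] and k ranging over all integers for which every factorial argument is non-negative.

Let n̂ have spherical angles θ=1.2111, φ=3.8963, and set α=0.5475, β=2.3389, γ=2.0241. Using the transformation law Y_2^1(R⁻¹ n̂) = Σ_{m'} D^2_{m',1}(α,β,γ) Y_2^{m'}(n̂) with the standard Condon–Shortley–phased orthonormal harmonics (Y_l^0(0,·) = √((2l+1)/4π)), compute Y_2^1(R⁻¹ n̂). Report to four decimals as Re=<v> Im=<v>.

Re=-0.2379 Im=-0.1816

Need the full column D^2_{m',1} for m'=−2..2 at α=0.5475, β=2.3389, γ=2.0241.
cos(β/2)=0.390658, sin(β/2)=0.920536
d^2_{-2,1}: single k=3 term ⇒ +0.609465;  D = +0.364799-0.488231i
d^2_{-1,1}: k∈[2..3] ⇒ +0.387968 -0.718064 = -0.330095;  D = -0.031048+0.328632i
d^2_{0,1}: k∈[1..2] ⇒ +0.134433 -0.746439 = -0.612006;  D = +0.268021+0.550197i
d^2_{1,1}: k∈[0..1] ⇒ +0.023291 -0.387968 = -0.364677;  D = +0.307024+0.196789i
d^2_{2,1}: single k=0 term ⇒ -0.109764;  D = +0.109737+0.002469i
Y_2^{m'}(θ=1.2111,φ=3.8963) and Σ D·Y over m':
  (+0.3648-0.4882i)·(+0.0208-0.3378i)  (-0.0310+0.3286i)·(-0.1854+0.1744i)  (+0.2680+0.5502i)·(-0.1982+0.0000i)  (+0.3070+0.1968i)·(+0.1854+0.1744i)  (+0.1097+0.0025i)·(+0.0208+0.3378i)
Y_2^1(R⁻¹ n̂) = -0.237943-0.181591i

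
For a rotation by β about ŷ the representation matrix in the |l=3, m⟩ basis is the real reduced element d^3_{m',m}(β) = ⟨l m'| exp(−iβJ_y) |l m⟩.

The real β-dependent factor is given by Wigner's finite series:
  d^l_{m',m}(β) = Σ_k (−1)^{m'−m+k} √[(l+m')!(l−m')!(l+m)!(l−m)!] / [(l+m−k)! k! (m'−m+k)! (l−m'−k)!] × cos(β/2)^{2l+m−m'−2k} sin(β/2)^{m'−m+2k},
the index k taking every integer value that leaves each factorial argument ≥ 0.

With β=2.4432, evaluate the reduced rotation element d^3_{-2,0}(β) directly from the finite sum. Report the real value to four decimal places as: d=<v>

d^3_{-2,0}(β=2.4432) via Wigner's sum:
With c≡cos(β/2)=0.342143 and s≡sin(β/2)=0.939648, N=[1·120·6·6]^{1/2}=65.726707
The bounds max(0,m−m')=2 and min(l+m,l−m')=3 give 2 terms
  k=2: (−1)^0·65.7267/(12)·0.3421^4·0.9396^2 = +0.066271
  k=3: (−1)^1·65.7267/(12)·0.3421^2·0.9396^4 = -0.499846
d^3_{-2,0}(2.4432) = +0.066271 -0.499846 = -0.433575

d=-0.4336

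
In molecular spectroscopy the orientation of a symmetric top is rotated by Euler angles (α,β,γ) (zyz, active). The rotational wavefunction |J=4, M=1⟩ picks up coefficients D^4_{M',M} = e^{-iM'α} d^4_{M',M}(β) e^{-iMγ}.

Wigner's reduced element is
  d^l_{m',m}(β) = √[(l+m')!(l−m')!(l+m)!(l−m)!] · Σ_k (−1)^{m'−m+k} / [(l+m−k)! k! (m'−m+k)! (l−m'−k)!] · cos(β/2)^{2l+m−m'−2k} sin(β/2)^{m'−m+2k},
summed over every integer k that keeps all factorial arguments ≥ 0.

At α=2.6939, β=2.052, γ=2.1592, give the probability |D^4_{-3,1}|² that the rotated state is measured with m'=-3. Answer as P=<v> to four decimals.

D^4_{-3,1}(2.6939,2.052,2.1592) = e^{-i·-3·2.6939}·d^4_{-3,1}(2.052)·e^{-i·1·2.1592}. Compute d first:
With c≡cos(β/2)=0.518244 and s≡sin(β/2)=0.855233, N=[1·5040·120·6]^{1/2}=1904.940944
k: max(0,(1)−(-3))=4 … min(4+(1),4−(-3))=5
  k=4: (−1)^0·1904.9409/(144)·0.5182^4·0.8552^4 = +0.510497
  k=5: (−1)^1·1904.9409/(240)·0.5182^2·0.8552^6 = -0.834152
d^4_{-3,1}(2.052) = +0.510497 -0.834152 = -0.323654
|D^4_{-3,1}|² = |d^4_{-3,1}(β)|² = (-0.323654)² = 0.104752 (the z-rotation phases have unit modulus)

P=0.1048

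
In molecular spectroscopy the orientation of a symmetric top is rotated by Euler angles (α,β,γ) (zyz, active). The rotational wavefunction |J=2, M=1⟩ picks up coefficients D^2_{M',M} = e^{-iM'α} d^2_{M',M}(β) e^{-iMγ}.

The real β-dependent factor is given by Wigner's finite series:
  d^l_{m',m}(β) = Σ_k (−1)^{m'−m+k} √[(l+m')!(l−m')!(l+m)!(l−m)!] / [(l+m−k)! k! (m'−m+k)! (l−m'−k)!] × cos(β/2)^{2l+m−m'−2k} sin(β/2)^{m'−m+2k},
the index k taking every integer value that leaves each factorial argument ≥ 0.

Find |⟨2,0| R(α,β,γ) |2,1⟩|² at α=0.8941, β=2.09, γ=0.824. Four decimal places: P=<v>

Split into d^2_{0,1}(β=2.09) × two z-phases.
c=cos(2.09/2)=0.501902, s=sin(2.09/2)=0.864925; N=√[2·2·6·1]=4.898979
Admissible k: 1..2 (factorial args all ≥0)
  k=1: (−1)^0·4.8990/(2)·0.5019^3·0.8649^1 = +0.267862
  k=2: (−1)^1·4.8990/(2)·0.5019^1·0.8649^3 = -0.795480
d^2_{0,1}(2.09) = +0.267862 -0.795480 = -0.527618
|D^2_{0,1}|² = |d^2_{0,1}(β)|² = (-0.527618)² = 0.278381 (the z-rotation phases have unit modulus)

P=0.2784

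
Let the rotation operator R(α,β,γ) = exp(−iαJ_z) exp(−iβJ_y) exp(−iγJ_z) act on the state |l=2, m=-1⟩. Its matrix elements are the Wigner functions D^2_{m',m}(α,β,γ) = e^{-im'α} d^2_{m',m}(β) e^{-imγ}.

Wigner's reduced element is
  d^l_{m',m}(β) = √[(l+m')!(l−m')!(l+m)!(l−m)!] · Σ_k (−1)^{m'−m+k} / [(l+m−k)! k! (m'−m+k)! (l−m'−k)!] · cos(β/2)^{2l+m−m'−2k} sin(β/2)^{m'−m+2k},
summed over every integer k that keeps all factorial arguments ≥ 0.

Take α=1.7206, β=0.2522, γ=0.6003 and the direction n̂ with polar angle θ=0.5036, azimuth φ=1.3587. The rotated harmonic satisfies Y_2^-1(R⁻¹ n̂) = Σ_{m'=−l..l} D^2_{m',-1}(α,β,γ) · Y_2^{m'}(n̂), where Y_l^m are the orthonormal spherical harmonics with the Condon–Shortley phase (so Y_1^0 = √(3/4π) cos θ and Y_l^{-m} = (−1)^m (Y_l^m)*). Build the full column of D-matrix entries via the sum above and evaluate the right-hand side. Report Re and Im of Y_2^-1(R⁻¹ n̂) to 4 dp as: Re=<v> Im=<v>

Re=0.0622 Im=0.1963

Need the full column D^2_{m',-1} for m'=−2..2 at α=1.7206, β=0.2522, γ=0.6003.
cos(β/2)=0.992060, sin(β/2)=0.125766
d^2_{-2,-1}: single k=1 term ⇒ +0.245588;  D = -0.152678-0.192362i
d^2_{-1,-1}: k∈[0..1] ⇒ +0.968616 -0.046701 = +0.921915;  D = -0.628483+0.674490i
d^2_{0,-1}: k∈[0..1] ⇒ -0.300783 +0.004834 = -0.295949;  D = -0.244207-0.167178i
d^2_{1,-1}: k∈[0..1] ⇒ +0.046701 -0.000250 = +0.046451;  D = +0.020225-0.041816i
d^2_{2,-1}: single k=0 term ⇒ -0.003947;  D = +0.003770+0.001169i
Y_2^{m'}(θ=0.5036,φ=1.3587) and Σ D·Y over m':
  (-0.1527-0.1924i)·(-0.0820-0.0370i)  (-0.6285+0.6745i)·(+0.0687-0.3192i)  (-0.2442-0.1672i)·(+0.4104+0.0000i)  (+0.0202-0.0418i)·(-0.0687-0.3192i)  (+0.0038+0.0012i)·(-0.0820+0.0370i)
Y_2^-1(R⁻¹ n̂) = +0.062180+0.196255i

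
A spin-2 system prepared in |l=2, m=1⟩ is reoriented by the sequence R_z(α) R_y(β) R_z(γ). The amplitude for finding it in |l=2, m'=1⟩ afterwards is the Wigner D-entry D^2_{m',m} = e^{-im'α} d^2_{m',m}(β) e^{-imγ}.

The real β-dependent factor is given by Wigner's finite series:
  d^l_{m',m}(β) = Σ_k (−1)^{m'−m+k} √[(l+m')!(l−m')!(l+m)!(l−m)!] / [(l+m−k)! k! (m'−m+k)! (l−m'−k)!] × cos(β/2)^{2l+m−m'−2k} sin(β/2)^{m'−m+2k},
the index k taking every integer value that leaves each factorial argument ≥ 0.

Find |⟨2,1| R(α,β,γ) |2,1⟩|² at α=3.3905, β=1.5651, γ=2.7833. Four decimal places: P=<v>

P=0.2471

First d^2_{1,1}(β=1.5651), then the phase factors e^{-i(1)α} and e^{-i(1)γ}:
c=cos(1.5651/2)=0.709118, s=sin(1.5651/2)=0.705090; N=√[6·1·6·1]=6.000000
k∈{0,1} keeps every argument non-negative
  k=0: (−1)^0·6.0000/(6)·0.7091^4·0.7051^0 = +0.252856
  k=1: (−1)^1·6.0000/(2)·0.7091^2·0.7051^2 = -0.749976
d^2_{1,1}(1.5651) = +0.252856 -0.749976 = -0.497119
|D^2_{1,1}|² = |d^2_{1,1}(β)|² = (-0.497119)² = 0.247128 (the z-rotation phases have unit modulus)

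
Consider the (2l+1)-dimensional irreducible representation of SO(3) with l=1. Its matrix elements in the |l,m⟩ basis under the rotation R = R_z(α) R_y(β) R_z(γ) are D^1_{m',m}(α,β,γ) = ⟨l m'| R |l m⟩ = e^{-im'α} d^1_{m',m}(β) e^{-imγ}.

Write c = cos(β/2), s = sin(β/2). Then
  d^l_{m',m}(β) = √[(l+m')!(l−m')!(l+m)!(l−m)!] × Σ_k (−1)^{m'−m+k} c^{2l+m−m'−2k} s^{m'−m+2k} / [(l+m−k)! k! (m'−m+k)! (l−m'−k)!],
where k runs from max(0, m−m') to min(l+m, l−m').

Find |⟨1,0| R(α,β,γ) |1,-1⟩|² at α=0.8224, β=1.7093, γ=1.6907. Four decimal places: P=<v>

P=0.4905

D^1_{0,-1}(0.8224,1.7093,1.6907) = e^{-i·0·0.8224}·d^1_{0,-1}(1.7093)·e^{-i·-1·1.6907}. Compute d first:
With c≡cos(β/2)=0.656483 and s≡sin(β/2)=0.754341, N=[1·1·1·2]^{1/2}=1.414214
k∈{0} keeps every argument non-negative
  k=0: (−1)^1·1.4142/(1)·0.6565^1·0.7543^1 = -0.700335
d^1_{0,-1}(1.7093) = -0.700335
|D^1_{0,-1}|² = |d^1_{0,-1}(β)|² = (-0.700335)² = 0.490470 (the z-rotation phases have unit modulus)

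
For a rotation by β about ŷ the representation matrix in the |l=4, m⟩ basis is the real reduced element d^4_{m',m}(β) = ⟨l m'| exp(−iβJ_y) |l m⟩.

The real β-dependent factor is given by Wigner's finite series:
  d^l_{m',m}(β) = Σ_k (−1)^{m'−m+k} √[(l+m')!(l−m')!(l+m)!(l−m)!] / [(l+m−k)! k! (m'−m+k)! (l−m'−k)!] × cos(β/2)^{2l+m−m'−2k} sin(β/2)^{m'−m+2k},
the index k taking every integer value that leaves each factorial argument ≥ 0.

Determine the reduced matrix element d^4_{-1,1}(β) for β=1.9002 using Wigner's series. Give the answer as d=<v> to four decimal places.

d^4_{-1,1}(β=1.9002) via Wigner's sum:
With c≡cos(β/2)=0.581602 and s≡sin(β/2)=0.813474, N=[6·120·120·6]^{1/2}=720.000000
k: max(0,(1)−(-1))=2 … min(4+(1),4−(-1))=5
  k=2: (−1)^0·720.0000/(72)·0.5816^6·0.8135^2 = +0.256119
  k=3: (−1)^1·720.0000/(24)·0.5816^4·0.8135^4 = -1.503135
  k=4: (−1)^2·720.0000/(48)·0.5816^2·0.8135^6 = +1.470292
  k=5: (−1)^3·720.0000/(720)·0.5816^0·0.8135^8 = -0.191756
d^4_{-1,1}(1.9002) = +0.256119 -1.503135 +1.470292 -0.191756 = +0.031520

d=0.0315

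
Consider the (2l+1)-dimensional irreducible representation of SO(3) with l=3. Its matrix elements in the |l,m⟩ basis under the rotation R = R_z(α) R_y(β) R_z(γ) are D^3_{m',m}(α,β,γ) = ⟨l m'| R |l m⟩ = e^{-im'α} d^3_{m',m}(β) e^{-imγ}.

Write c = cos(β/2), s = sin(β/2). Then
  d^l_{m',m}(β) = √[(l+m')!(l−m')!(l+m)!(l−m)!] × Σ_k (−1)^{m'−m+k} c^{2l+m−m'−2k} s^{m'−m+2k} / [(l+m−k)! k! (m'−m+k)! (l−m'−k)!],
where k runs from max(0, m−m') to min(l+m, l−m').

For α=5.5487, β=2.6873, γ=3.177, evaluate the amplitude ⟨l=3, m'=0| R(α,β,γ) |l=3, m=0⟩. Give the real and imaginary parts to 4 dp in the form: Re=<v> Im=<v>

Split into d^3_{0,0}(β=2.6873) × two z-phases.
With c≡cos(β/2)=0.225198 and s≡sin(β/2)=0.974313, N=[6·6·6·6]^{1/2}=36.000000
k: max(0,(0)−(0))=0 … min(3+(0),3−(0))=3
  k=0: (−1)^0·36.0000/(36)·0.2252^6·0.9743^0 = +0.000130
  k=1: (−1)^1·36.0000/(4)·0.2252^4·0.9743^2 = -0.021973
  k=2: (−1)^2·36.0000/(4)·0.2252^2·0.9743^4 = +0.411307
  k=3: (−1)^3·36.0000/(36)·0.2252^0·0.9743^6 = -0.855443
d^3_{0,0}(2.6873) = +0.000130 -0.021973 +0.411307 -0.855443 = -0.465979
Phases: e^{-i·(0)·5.5487}=+1.000000+0.000000i, e^{-i·(0)·3.177}=+1.000000+0.000000i ⇒ D=-0.465979+0.000000i

Re=-0.4660 Im=0.0000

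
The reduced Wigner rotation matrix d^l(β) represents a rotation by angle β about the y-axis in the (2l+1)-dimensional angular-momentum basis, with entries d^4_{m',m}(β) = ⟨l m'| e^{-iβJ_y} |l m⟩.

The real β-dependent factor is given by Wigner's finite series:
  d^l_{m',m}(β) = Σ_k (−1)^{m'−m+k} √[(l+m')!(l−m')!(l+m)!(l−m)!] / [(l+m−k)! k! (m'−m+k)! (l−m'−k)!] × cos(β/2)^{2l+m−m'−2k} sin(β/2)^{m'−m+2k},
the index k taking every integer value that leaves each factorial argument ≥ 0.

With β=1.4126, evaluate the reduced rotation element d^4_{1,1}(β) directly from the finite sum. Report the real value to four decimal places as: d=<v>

d=0.2377

d^4_{1,1}(β=1.4126) via Wigner's sum:
c=cos(1.4126/2)=0.760768, s=sin(1.4126/2)=0.649023; N=√[120·6·120·6]=720.000000
The bounds max(0,m−m')=0 and min(l+m,l−m')=3 give 4 terms
  k=0: (−1)^0·720.0000/(720)·0.7608^8·0.6490^0 = +0.112207
  k=1: (−1)^1·720.0000/(48)·0.7608^6·0.6490^2 = -1.224974
  k=2: (−1)^2·720.0000/(24)·0.7608^4·0.6490^4 = +1.783087
  k=3: (−1)^3·720.0000/(72)·0.7608^2·0.6490^6 = -0.432581
d^4_{1,1}(1.4126) = +0.112207 -1.224974 +1.783087 -0.432581 = +0.237740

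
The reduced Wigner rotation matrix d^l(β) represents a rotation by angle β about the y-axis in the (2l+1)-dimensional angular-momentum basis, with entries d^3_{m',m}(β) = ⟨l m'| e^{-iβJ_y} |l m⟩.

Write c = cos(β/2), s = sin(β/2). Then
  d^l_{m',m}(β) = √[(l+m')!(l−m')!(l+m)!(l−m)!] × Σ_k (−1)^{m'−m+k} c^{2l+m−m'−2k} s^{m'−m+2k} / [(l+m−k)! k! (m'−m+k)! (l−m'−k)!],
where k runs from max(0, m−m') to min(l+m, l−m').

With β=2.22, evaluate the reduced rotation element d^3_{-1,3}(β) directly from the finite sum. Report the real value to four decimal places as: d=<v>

d^3_{-1,3}(β=2.22) via Wigner's sum:
With c≡cos(β/2)=0.444662 and s≡sin(β/2)=0.895699, N=[2·24·720·1]^{1/2}=185.903201
k∈{4} keeps every argument non-negative
  k=4: (−1)^0·185.9032/(48)·0.4447^2·0.8957^4 = +0.492893
d^3_{-1,3}(2.22) = +0.492893

d=0.4929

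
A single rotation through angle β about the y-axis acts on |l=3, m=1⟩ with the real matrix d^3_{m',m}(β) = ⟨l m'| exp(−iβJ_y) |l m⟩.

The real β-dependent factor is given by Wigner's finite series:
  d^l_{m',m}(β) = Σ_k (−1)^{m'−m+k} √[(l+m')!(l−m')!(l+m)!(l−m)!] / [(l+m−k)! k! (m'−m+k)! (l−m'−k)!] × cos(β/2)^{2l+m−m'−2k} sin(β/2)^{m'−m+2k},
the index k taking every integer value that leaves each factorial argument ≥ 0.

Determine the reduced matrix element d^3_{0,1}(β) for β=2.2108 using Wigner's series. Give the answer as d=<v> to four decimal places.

d=0.2720

d^3_{0,1}(β=2.2108) via Wigner's sum:
With c≡cos(β/2)=0.448777 and s≡sin(β/2)=0.893644, N=[6·6·24·2]^{1/2}=41.569219
Admissible k: 1..3 (factorial args all ≥0)
  k=1: (−1)^0·41.5692/(12)·0.4488^5·0.8936^1 = +0.056352
  k=2: (−1)^1·41.5692/(4)·0.4488^3·0.8936^3 = -0.670343
  k=3: (−1)^2·41.5692/(12)·0.4488^1·0.8936^5 = +0.886020
d^3_{0,1}(2.2108) = +0.056352 -0.670343 +0.886020 = +0.272029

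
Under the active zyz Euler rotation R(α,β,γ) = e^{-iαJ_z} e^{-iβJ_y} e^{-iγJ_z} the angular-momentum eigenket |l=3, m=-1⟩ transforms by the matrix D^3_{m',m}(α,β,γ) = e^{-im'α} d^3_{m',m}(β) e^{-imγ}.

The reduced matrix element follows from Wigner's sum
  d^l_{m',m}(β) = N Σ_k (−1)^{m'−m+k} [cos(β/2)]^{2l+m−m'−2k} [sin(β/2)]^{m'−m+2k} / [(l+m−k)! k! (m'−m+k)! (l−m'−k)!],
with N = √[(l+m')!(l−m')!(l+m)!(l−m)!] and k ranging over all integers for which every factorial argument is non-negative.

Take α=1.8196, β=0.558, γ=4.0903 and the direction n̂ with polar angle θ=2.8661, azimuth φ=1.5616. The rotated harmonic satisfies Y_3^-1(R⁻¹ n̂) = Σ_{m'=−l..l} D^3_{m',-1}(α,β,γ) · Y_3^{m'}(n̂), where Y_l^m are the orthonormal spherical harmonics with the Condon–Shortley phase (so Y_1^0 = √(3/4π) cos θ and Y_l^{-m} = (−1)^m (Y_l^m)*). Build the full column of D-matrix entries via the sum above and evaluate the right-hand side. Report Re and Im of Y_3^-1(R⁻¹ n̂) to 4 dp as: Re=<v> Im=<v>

Need the full column D^3_{m',-1} for m'=−3..3 at α=1.8196, β=0.558, γ=4.0903.
cos(β/2)=0.961331, sin(β/2)=0.275394
d^3_{-3,-1}: single k=2 term ⇒ +0.250870;  D = -0.248934-0.031108i
d^3_{-2,-1}: k∈[1..2] ⇒ +0.715024 -0.117359 = +0.597665;  D = +0.074206+0.593041i
d^3_{-1,-1}: k∈[0..2] ⇒ +0.789294 -0.518194 +0.031895 = +0.302994;  D = +0.282128-0.110495i
d^3_{0,-1}: k∈[0..2] ⇒ -0.783270 +0.192840 -0.005275 = -0.595705;  D = +0.347138+0.484107i
d^3_{1,-1}: k∈[0..2] ⇒ +0.388646 -0.042526 +0.000436 = +0.346556;  D = -0.223232+0.265082i
d^3_{2,-1}: k∈[0..1] ⇒ -0.117359 +0.004816 = -0.112543;  D = -0.101285-0.049064i
d^3_{3,-1}: single k=0 term ⇒ +0.020588;  D = +0.004137-0.020168i
Y_3^{m'}(θ=2.8661,φ=1.5616) and Σ D·Y over m':
  (-0.2489-0.0311i)·(-0.0002+0.0084i)  (+0.0742+0.5930i)·(+0.0728+0.0013i)  (+0.2821-0.1105i)·(+0.0029-0.3191i)  (+0.3471+0.4841i)·(-0.5853+0.0000i)  (-0.2232+0.2651i)·(-0.0029-0.3191i)  (-0.1013-0.0491i)·(+0.0728-0.0013i)  (+0.0041-0.0202i)·(+0.0002+0.0084i)
Y_3^-1(R⁻¹ n̂) = -0.154724-0.265507i

Re=-0.1547 Im=-0.2655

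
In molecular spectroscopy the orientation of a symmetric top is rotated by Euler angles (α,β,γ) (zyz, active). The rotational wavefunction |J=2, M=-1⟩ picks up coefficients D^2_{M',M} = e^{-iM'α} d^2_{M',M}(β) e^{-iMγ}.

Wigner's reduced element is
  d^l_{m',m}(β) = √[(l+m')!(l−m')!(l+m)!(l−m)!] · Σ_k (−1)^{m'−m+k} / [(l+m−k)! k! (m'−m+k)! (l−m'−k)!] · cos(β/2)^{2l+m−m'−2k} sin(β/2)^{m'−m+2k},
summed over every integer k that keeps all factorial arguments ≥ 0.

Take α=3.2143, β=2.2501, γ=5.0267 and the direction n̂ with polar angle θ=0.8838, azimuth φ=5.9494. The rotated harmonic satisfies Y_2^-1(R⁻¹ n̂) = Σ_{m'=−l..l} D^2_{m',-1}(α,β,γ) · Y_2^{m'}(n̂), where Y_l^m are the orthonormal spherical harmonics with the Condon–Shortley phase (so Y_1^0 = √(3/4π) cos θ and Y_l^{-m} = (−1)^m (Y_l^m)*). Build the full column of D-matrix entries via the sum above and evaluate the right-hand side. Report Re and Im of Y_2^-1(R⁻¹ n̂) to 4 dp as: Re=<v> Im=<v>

Re=0.2243 Im=0.0364

Need the full column D^2_{m',-1} for m'=−2..2 at α=3.2143, β=2.2501, γ=5.0267.
cos(β/2)=0.431131, sin(β/2)=0.902289
d^2_{-2,-1}: single k=1 term ⇒ +0.144612;  D = +0.064165-0.129598i
d^2_{-1,-1}: k∈[0..1] ⇒ +0.034549 -0.453975 = -0.419426;  D = +0.158303-0.388405i
d^2_{0,-1}: k∈[0..1] ⇒ -0.177113 +0.775751 = +0.598638;  D = +0.185076-0.569311i
d^2_{1,-1}: k∈[0..1] ⇒ +0.453975 -0.662801 = -0.208826;  D = +0.049964-0.202760i
d^2_{2,-1}: single k=0 term ⇒ -0.633398;  D = -0.106471+0.624386i
Y_2^{m'}(θ=0.8838,φ=5.9494) and Σ D·Y over m':
  (+0.0642-0.1296i)·(+0.1813+0.1429i)  (+0.1583-0.3884i)·(+0.3579+0.1241i)  (+0.1851-0.5693i)·(+0.0652+0.0000i)  (+0.0500-0.2028i)·(-0.3579+0.1241i)  (-0.1065+0.6244i)·(+0.1813-0.1429i)
Y_2^-1(R⁻¹ n̂) = +0.224318+0.036404i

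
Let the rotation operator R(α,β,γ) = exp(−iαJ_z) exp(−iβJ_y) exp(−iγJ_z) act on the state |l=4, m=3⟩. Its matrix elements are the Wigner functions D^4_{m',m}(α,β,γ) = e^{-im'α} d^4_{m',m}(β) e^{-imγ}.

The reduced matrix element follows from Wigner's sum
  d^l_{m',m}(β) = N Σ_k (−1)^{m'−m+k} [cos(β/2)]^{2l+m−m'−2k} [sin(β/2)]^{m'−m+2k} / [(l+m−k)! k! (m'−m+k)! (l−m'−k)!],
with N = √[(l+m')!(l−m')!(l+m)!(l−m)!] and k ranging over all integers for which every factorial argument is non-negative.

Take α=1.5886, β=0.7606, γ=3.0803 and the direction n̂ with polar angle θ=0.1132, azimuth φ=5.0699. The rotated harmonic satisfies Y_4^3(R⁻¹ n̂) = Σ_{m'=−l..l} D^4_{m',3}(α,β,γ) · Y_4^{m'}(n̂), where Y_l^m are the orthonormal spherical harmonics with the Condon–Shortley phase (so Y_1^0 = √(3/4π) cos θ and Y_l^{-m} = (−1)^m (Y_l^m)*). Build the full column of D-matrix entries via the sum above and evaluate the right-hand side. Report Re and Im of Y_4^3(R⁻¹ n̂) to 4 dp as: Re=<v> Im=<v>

Re=-0.3398 Im=-0.1171

Need the full column D^4_{m',3} for m'=−4..4 at α=1.5886, β=0.7606, γ=3.0803.
cos(β/2)=0.928553, sin(β/2)=0.371199
d^4_{-4,3}: single k=7 term ⇒ +0.002550;  D = -0.002468-0.000644i
d^4_{-3,3}: k∈[6..7] ⇒ +0.015789 -0.000360 = +0.015428;  D = -0.003627+0.014996i
d^4_{-2,3}: k∈[5..6] ⇒ +0.063334 -0.003374 = +0.059961;  D = +0.058522+0.013055i
d^4_{-1,3}: k∈[4..5] ⇒ +0.186713 -0.017903 = +0.168810;  D = +0.033815-0.165388i
d^4_{0,3}: k∈[3..4] ⇒ +0.417752 -0.066760 = +0.350992;  D = -0.345075-0.064177i
d^4_{1,3}: k∈[2..3] ⇒ +0.701011 -0.186713 = +0.514299;  D = -0.085020+0.507223i
d^4_{2,3}: k∈[1..2] ⇒ +0.826645 -0.396315 = +0.430330;  D = +0.425608+0.063572i
d^4_{3,3}: k∈[0..1] ⇒ +0.552656 -0.618234 = -0.065578;  D = -0.008532+0.065021i
d^4_{4,3}: single k=0 term ⇒ -0.624885;  D = +0.620923+0.070253i
Y_4^{m'}(θ=0.1132,φ=5.0699) and Σ D·Y over m':
  (-0.0025-0.0006i)·(+0.0000-0.0001i)  (-0.0036+0.0150i)·(-0.0016-0.0009i)  (+0.0585+0.0131i)·(-0.0190+0.0165i)  (+0.0338-0.1654i)·(+0.0727+0.1945i)  (-0.3451-0.0642i)·(+0.7929+0.0000i)  (-0.0850+0.5072i)·(-0.0727+0.1945i)  (+0.4256+0.0636i)·(-0.0190-0.0165i)  (-0.0085+0.0650i)·(+0.0016-0.0009i)  (+0.6209+0.0703i)·(+0.0000+0.0001i)
Y_4^3(R⁻¹ n̂) = -0.339791-0.117118i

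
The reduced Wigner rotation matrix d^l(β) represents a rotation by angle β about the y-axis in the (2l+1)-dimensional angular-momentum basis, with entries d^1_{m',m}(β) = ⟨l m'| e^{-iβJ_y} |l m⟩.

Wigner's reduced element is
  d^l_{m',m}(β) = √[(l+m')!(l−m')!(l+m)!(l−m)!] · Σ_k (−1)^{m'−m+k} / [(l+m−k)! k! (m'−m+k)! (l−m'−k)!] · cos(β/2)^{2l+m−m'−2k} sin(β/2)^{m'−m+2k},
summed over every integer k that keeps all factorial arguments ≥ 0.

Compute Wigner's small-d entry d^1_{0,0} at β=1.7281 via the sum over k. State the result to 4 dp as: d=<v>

d^1_{0,0}(β=1.7281) via Wigner's sum:
With c≡cos(β/2)=0.649363 and s≡sin(β/2)=0.760479, N=[1·1·1·1]^{1/2}=1.000000
k∈{0,1} keeps every argument non-negative
  k=0: (−1)^0·1.0000/(1)·0.6494^2·0.7605^0 = +0.421672
  k=1: (−1)^1·1.0000/(1)·0.6494^0·0.7605^2 = -0.578328
d^1_{0,0}(1.7281) = +0.421672 -0.578328 = -0.156656

d=-0.1567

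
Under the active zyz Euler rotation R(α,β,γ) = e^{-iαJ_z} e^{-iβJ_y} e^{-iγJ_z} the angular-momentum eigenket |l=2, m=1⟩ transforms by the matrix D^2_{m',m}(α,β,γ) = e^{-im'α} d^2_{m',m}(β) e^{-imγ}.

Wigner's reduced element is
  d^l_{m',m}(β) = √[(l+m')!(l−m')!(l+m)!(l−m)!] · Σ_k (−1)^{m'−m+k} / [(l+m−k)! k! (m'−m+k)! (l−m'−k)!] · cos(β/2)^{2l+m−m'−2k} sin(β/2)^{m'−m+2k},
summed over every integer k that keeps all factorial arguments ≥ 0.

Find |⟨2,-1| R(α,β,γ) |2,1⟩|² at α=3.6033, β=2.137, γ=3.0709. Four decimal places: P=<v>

P=0.0031

D^2_{-1,1}(3.6033,2.137,3.0709) = e^{-i·-1·3.6033}·d^2_{-1,1}(2.137)·e^{-i·1·3.0709}. Compute d first:
With c≡cos(β/2)=0.481439 and s≡sin(β/2)=0.876479, N=[1·6·6·1]^{1/2}=6.000000
k∈{2,3} keeps every argument non-negative
  k=2: (−1)^0·6.0000/(2)·0.4814^2·0.8765^2 = +0.534181
  k=3: (−1)^1·6.0000/(6)·0.4814^0·0.8765^4 = -0.590156
d^2_{-1,1}(2.137) = +0.534181 -0.590156 = -0.055975
|D^2_{-1,1}|² = |d^2_{-1,1}(β)|² = (-0.055975)² = 0.003133 (the z-rotation phases have unit modulus)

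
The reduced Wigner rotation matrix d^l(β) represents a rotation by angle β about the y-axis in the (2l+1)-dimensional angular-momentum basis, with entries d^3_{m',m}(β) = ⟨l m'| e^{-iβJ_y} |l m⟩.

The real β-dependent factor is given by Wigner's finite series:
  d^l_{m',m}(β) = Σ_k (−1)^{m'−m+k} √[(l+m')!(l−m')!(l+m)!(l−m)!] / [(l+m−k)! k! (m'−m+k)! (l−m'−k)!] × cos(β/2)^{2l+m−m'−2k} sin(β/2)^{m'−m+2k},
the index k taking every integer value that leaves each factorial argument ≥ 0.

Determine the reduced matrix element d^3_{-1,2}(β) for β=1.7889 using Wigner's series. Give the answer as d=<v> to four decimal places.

d=0.1647

d^3_{-1,2}(β=1.7889) via Wigner's sum:
c=cos(1.7889/2)=0.625948, s=sin(1.7889/2)=0.779865; N=√[2·24·120·1]=75.894664
k: max(0,(2)−(-1))=3 … min(3+(2),3−(-1))=4
  k=3: (−1)^0·75.8947/(12)·0.6259^3·0.7799^3 = +0.735703
  k=4: (−1)^1·75.8947/(24)·0.6259^1·0.7799^5 = -0.570999
d^3_{-1,2}(1.7889) = +0.735703 -0.570999 = +0.164704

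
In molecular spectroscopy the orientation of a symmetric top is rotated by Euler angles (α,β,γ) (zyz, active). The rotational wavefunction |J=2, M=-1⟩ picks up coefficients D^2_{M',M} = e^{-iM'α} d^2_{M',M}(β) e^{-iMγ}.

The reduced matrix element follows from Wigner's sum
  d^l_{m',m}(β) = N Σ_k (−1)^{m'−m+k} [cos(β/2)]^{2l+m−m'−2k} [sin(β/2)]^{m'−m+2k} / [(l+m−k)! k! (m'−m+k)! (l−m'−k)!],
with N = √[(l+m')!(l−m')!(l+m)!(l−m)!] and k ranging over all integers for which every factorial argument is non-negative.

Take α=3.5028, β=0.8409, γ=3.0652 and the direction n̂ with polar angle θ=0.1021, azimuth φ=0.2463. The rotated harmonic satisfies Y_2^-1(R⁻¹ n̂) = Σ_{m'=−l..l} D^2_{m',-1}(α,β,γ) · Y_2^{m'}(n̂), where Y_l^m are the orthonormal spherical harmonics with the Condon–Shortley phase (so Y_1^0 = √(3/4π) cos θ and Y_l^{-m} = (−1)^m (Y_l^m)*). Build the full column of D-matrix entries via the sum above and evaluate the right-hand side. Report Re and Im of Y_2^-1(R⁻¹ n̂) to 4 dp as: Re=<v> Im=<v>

Need the full column D^2_{m',-1} for m'=−2..2 at α=3.5028, β=0.8409, γ=3.0652.
cos(β/2)=0.912905, sin(β/2)=0.408171
d^2_{-2,-1}: single k=1 term ⇒ +0.621083;  D = -0.495925-0.373901i
d^2_{-1,-1}: k∈[0..1] ⇒ +0.694549 -0.416541 = +0.278008;  D = +0.266808+0.078115i
d^2_{0,-1}: k∈[0..1] ⇒ -0.760668 +0.152065 = -0.608604;  D = +0.606829-0.046448i
d^2_{1,-1}: k∈[0..1] ⇒ +0.416541 -0.027757 = +0.388784;  D = +0.352149-0.164754i
d^2_{2,-1}: single k=0 term ⇒ -0.124160;  D = +0.086610-0.088964i
Y_2^{m'}(θ=0.1021,φ=0.2463) and Σ D·Y over m':
  (-0.4959-0.3739i)·(+0.0035-0.0019i)  (+0.2668+0.0781i)·(+0.0760-0.0191i)  (+0.6068-0.0464i)·(+0.6210+0.0000i)  (+0.3521-0.1648i)·(-0.0760-0.0191i)  (+0.0866-0.0890i)·(+0.0035+0.0019i)
Y_2^-1(R⁻¹ n̂) = +0.366687-0.022744i

Re=0.3667 Im=-0.0227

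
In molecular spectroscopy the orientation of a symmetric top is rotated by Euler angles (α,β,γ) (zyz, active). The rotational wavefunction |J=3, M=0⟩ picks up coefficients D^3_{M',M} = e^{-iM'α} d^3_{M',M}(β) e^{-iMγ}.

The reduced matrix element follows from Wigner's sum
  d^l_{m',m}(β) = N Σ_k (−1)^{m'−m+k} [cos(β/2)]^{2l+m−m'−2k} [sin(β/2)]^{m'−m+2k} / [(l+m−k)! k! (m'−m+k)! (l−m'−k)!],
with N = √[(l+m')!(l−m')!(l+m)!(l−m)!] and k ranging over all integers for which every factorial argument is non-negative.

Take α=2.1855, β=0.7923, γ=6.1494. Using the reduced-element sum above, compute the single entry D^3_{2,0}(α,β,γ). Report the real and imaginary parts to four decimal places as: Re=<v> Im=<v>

Re=-0.1632 Im=0.4593

Split into d^3_{2,0}(β=0.7923) × two z-phases.
With c≡cos(β/2)=0.922553 and s≡sin(β/2)=0.385869, N=[120·1·6·6]^{1/2}=65.726707
Admissible k: 0..1 (factorial args all ≥0)
  k=0: (−1)^2·65.7267/(12)·0.9226^4·0.3859^2 = +0.590755
  k=1: (−1)^3·65.7267/(12)·0.9226^2·0.3859^4 = -0.103349
d^3_{2,0}(0.7923) = +0.590755 -0.103349 = +0.487406
Phases: e^{-i·(2)·2.1855}=-0.334796+0.942291i, e^{-i·(0)·6.1494}=+1.000000+0.000000i ⇒ D=-0.163182+0.459278i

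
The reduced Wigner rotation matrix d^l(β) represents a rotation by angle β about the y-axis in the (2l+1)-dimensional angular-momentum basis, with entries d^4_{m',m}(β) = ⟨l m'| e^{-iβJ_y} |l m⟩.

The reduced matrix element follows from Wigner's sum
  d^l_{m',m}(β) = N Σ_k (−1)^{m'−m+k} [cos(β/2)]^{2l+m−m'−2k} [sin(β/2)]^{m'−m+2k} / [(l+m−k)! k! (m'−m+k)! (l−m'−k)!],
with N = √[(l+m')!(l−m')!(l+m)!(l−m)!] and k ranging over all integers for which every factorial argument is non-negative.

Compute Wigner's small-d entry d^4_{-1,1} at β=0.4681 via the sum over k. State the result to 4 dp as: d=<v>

d=0.3802

d^4_{-1,1}(β=0.4681) via Wigner's sum:
Half-angle: c=0.972735, s=0.231919. N=√(6·120·120·6)=720.000000
Admissible k: 2..5 (factorial args all ≥0)
  k=2: (−1)^0·720.0000/(72)·0.9727^6·0.2319^2 = +0.455659
  k=3: (−1)^1·720.0000/(24)·0.9727^4·0.2319^4 = -0.077704
  k=4: (−1)^2·720.0000/(48)·0.9727^2·0.2319^6 = +0.002209
  k=5: (−1)^3·720.0000/(720)·0.9727^0·0.2319^8 = -0.000008
d^4_{-1,1}(0.4681) = +0.455659 -0.077704 +0.002209 -0.000008 = +0.380155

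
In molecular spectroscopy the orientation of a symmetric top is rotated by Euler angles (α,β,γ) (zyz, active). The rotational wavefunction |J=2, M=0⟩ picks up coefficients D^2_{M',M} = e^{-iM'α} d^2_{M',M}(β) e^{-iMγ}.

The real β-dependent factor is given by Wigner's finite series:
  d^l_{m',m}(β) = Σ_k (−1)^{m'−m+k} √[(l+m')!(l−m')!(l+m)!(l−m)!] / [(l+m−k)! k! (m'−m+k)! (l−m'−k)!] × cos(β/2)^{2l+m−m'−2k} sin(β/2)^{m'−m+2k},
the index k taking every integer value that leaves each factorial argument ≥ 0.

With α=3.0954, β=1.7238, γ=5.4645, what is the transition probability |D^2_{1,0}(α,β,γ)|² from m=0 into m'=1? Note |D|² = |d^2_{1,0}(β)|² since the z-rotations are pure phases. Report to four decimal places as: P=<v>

First d^2_{1,0}(β=1.7238), then the phase factors e^{-i(1)α} and e^{-i(0)γ}:
c=cos(1.7238/2)=0.650996, s=sin(1.7238/2)=0.759081; N=√[6·1·2·2]=4.898979
The bounds max(0,m−m')=0 and min(l+m,l−m')=1 give 2 terms
  k=0: (−1)^1·4.8990/(2)·0.6510^3·0.7591^1 = -0.512979
  k=1: (−1)^2·4.8990/(2)·0.6510^1·0.7591^3 = +0.697458
d^2_{1,0}(1.7238) = -0.512979 +0.697458 = +0.184480
|D^2_{1,0}|² = |d^2_{1,0}(β)|² = (+0.184480)² = 0.034033 (the z-rotation phases have unit modulus)

P=0.0340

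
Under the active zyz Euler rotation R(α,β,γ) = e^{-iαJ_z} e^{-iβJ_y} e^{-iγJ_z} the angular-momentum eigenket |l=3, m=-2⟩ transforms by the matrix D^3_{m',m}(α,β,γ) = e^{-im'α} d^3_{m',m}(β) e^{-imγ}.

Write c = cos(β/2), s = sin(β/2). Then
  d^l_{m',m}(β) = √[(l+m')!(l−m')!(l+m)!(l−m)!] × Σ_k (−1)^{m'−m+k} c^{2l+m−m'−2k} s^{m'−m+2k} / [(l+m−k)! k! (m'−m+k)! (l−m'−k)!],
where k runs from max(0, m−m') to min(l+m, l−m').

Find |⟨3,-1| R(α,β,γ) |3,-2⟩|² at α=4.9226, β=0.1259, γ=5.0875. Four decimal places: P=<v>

P=0.0382

Split into d^3_{-1,-2}(β=0.1259) × two z-phases.
With c≡cos(β/2)=0.998019 and s≡sin(β/2)=0.062908, N=[2·24·1·120]^{1/2}=75.894664
k: max(0,(-2)−(-1))=0 … min(3+(-2),3−(-1))=1
  k=0: (−1)^1·75.8947/(24)·0.9980^5·0.0629^1 = -0.196972
  k=1: (−1)^2·75.8947/(12)·0.9980^3·0.0629^3 = +0.001565
d^3_{-1,-2}(0.1259) = -0.196972 +0.001565 = -0.195406
|D^3_{-1,-2}|² = |d^3_{-1,-2}(β)|² = (-0.195406)² = 0.038184 (the z-rotation phases have unit modulus)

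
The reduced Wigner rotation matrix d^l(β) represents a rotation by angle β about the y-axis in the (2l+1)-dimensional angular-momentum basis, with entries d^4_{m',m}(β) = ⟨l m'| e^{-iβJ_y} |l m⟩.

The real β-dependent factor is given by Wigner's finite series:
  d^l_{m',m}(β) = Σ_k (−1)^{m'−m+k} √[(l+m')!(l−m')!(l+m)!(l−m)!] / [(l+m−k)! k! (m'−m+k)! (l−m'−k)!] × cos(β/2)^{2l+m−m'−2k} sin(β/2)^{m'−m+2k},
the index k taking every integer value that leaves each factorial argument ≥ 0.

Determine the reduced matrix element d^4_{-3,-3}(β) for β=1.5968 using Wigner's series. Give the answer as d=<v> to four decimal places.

d=-0.3585

d^4_{-3,-3}(β=1.5968) via Wigner's sum:
With c≡cos(β/2)=0.697854 and s≡sin(β/2)=0.716240, N=[1·5040·1·5040]^{1/2}=5040.000000
Admissible k: 0..1 (factorial args all ≥0)
  k=0: (−1)^0·5040.0000/(5040)·0.6979^8·0.7162^0 = +0.056249
  k=1: (−1)^1·5040.0000/(720)·0.6979^6·0.7162^2 = -0.414765
d^4_{-3,-3}(1.5968) = +0.056249 -0.414765 = -0.358516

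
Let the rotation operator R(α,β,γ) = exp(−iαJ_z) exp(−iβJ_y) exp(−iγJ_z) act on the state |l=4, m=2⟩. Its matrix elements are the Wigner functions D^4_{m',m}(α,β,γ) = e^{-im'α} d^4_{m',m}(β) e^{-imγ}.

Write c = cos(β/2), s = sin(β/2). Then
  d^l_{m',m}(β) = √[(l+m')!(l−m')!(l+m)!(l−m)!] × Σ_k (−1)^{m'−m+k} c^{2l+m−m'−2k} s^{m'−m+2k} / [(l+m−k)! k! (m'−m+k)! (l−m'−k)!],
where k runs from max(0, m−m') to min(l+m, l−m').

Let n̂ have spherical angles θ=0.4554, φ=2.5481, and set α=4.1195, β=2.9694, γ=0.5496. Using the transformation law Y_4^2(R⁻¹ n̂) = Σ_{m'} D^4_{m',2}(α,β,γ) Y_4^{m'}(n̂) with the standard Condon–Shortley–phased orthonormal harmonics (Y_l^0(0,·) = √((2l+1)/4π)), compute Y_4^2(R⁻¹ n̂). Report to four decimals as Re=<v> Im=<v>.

Re=0.0648 Im=0.3188

Need the full column D^4_{m',2} for m'=−4..4 at α=4.1195, β=2.9694, γ=0.5496.
cos(β/2)=0.085990, sin(β/2)=0.996296
d^4_{-4,2}: single k=6 term ⇒ +0.038265;  D = -0.036211+0.012369i
d^4_{-3,2}: k∈[5..6] ⇒ +0.007006 -0.313495 = -0.306489;  D = -0.079895+0.295892i
d^4_{-2,2}: k∈[4..6] ⇒ +0.000808 -0.086778 +0.970749 = +0.884780;  D = +0.579530+0.668566i
d^4_{-1,2}: k∈[3..5] ⇒ +0.000066 -0.013240 +0.355470 = +0.342296;  D = -0.339781+0.041416i
d^4_{0,2}: k∈[2..4] ⇒ +0.000004 -0.001363 +0.068604 = +0.067245;  D = +0.030550-0.059905i
d^4_{1,2}: k∈[1..3] ⇒ +0.000000 -0.000099 +0.008827 = +0.008728;  D = +0.004233+0.007633i
d^4_{2,2}: k∈[0..2] ⇒ +0.000000 -0.000005 +0.000808 = +0.000803;  D = -0.000800-0.000069i
d^4_{3,2}: k∈[0..1] ⇒ -0.000000 +0.000052 = +0.000052;  D = +0.000033-0.000040i
d^4_{4,2}: single k=0 term ⇒ +0.000002;  D = +0.000001+0.000002i
Y_4^{m'}(θ=0.4554,φ=2.5481) and Σ D·Y over m':
  (-0.0362+0.0124i)·(-0.0119+0.0115i)  (-0.0799+0.2959i)·(+0.0199-0.0935i)  (+0.5795+0.6686i)·(+0.1126+0.2788i)  (-0.3398+0.0414i)·(-0.4099-0.2765i)  (+0.0305-0.0599i)·(+0.1663+0.0000i)  (+0.0042+0.0076i)·(+0.4099-0.2765i)  (-0.0008-0.0001i)·(+0.1126-0.2788i)  (+0.0000-0.0000i)·(-0.0199-0.0935i)  (+0.0000+0.0000i)·(-0.0119-0.0115i)
Y_4^2(R⁻¹ n̂) = +0.064779+0.318809i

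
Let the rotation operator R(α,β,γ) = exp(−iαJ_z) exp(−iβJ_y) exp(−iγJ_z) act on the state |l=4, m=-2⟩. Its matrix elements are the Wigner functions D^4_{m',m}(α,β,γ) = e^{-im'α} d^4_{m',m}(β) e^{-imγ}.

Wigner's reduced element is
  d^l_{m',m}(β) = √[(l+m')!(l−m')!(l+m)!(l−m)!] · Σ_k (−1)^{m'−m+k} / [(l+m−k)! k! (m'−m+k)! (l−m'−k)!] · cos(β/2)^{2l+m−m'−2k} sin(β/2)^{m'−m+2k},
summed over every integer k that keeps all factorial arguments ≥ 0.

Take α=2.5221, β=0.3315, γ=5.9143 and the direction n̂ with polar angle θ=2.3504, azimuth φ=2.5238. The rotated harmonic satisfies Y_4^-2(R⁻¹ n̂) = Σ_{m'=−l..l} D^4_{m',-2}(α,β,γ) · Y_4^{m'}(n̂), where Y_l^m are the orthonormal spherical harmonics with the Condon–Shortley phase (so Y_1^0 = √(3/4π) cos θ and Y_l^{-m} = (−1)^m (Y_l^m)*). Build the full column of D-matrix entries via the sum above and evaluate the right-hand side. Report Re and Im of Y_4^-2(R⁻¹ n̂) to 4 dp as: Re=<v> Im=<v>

Need the full column D^4_{m',-2} for m'=−4..4 at α=2.5221, β=0.3315, γ=5.9143.
cos(β/2)=0.986295, sin(β/2)=0.164992
d^4_{-4,-2}: single k=2 term ⇒ +0.132601;  D = -0.132236+0.009823i
d^4_{-3,-2}: k∈[1..2] ⇒ +0.560499 -0.047055 = +0.513443;  D = +0.438968+0.266329i
d^4_{-2,-2}: k∈[0..2] ⇒ +0.895477 -0.300710 +0.010519 = +0.605285;  D = -0.239027-0.556090i
d^4_{-1,-2}: k∈[0..2] ⇒ -0.635546 +0.088926 -0.001659 = -0.548279;  D = +0.116188-0.535826i
d^4_{0,-2}: k∈[0..2] ⇒ +0.237732 -0.017741 +0.000186 = +0.220178;  D = +0.162925-0.148100i
d^4_{1,-2}: k∈[0..2] ⇒ -0.059284 +0.002489 -0.000014 = -0.056810;  D = +0.056413-0.006704i
d^4_{2,-2}: k∈[0..2] ⇒ +0.010519 -0.000235 +0.000001 = +0.010284;  D = +0.009019+0.004941i
d^4_{3,-2}: k∈[0..1] ⇒ -0.001317 +0.000012 = -0.001305;  D = +0.000568+0.001175i
d^4_{4,-2}: single k=0 term ⇒ +0.000104;  D = -0.000018+0.000102i
Y_4^{m'}(θ=2.3504,φ=2.5238) and Σ D·Y over m':
  (-0.1322+0.0098i)·(-0.0887+0.0703i)  (+0.4390+0.2663i)·(-0.0883+0.3040i)  (-0.2390-0.5561i)·(+0.1369+0.3930i)  (+0.1162-0.5358i)·(+0.0886+0.0629i)  (+0.1629-0.1481i)·(-0.3467+0.0000i)  (+0.0564-0.0067i)·(-0.0886+0.0629i)  (+0.0090+0.0049i)·(+0.1369-0.3930i)  (+0.0006+0.0012i)·(+0.0883+0.3040i)  (-0.0000+0.0001i)·(-0.0887-0.0703i)
Y_4^-2(R⁻¹ n̂) = +0.062979-0.057558i

Re=0.0630 Im=-0.0576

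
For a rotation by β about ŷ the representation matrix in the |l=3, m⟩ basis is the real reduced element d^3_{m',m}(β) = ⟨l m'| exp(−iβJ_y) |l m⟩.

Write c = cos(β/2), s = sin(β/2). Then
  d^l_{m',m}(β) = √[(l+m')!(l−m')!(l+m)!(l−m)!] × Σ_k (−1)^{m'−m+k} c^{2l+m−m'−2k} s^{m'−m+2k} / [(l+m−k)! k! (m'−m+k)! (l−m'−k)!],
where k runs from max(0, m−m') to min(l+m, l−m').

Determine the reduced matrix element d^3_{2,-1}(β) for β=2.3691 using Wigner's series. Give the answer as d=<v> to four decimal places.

d^3_{2,-1}(β=2.3691) via Wigner's sum:
With c≡cos(β/2)=0.376714 and s≡sin(β/2)=0.926330, N=[120·1·2·24]^{1/2}=75.894664
k∈{0,1} keeps every argument non-negative
  k=0: (−1)^3·75.8947/(12)·0.3767^3·0.9263^3 = -0.268758
  k=1: (−1)^4·75.8947/(24)·0.3767^1·0.9263^5 = +0.812530
d^3_{2,-1}(2.3691) = -0.268758 +0.812530 = +0.543772

d=0.5438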